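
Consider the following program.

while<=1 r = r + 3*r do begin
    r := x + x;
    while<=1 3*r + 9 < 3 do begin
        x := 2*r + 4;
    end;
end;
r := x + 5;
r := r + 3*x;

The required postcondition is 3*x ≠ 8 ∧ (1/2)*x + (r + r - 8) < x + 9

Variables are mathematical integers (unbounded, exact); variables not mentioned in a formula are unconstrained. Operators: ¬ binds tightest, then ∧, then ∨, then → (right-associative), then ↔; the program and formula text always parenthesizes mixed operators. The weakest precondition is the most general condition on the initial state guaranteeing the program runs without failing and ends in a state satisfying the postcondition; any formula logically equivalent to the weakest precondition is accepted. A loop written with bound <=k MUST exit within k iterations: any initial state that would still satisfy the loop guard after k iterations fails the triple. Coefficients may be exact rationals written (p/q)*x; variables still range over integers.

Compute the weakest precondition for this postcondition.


Working backward. After the program, the postcondition 3*x ≠ 8 ∧ (1/2)*x + (r + r - 8) < x + 9 must hold; in canonical form it is 3*x ≠ 8 ∧ 2*r < (1/2)*x + 17.
Before r := r + 3*x: 3*x ≠ 8 ∧ 2*r + (11/2)*x < 17
Before r := x + 5: 3*x ≠ 8 ∧ (15/2)*x < 7
Before the loop (bound <=1), unroll the exhaustion recursion (WP_0 = exit-now case; WP_j = one more guarded iteration, up to j = 1):
  WP_0: (¬(3*r = 0)) ∧ 3*x ≠ 8 ∧ (15/2)*x < 7
  WP_1: (3*r = 0 → ((6*x < -6 → ((¬(6*x < -6)) ∧ (¬(6*x = 0)) ∧ 12*x ≠ -4 ∧ 30*x < -23)) ∧ ((¬(6*x < -6)) → ((¬(6*x = 0)) ∧ 3*x ≠ 8 ∧ (15/2)*x < 7)))) ∧ ((¬(3*r = 0)) → (3*x ≠ 8 ∧ (15/2)*x < 7))
So before the loop: (3*r = 0 → ((6*x < -6 → ((¬(6*x < -6)) ∧ (¬(6*x = 0)) ∧ 12*x ≠ -4 ∧ 30*x < -23)) ∧ ((¬(6*x < -6)) → ((¬(6*x = 0)) ∧ 3*x ≠ 8 ∧ (15/2)*x < 7)))) ∧ ((¬(3*r = 0)) → (3*x ≠ 8 ∧ (15/2)*x < 7))
Answer: WP = (3*r = 0 → ((6*x < -6 → ((¬(6*x < -6)) ∧ (¬(6*x = 0)) ∧ 12*x ≠ -4 ∧ 30*x < -23)) ∧ ((¬(6*x < -6)) → ((¬(6*x = 0)) ∧ 3*x ≠ 8 ∧ (15/2)*x < 7)))) ∧ ((¬(3*r = 0)) → (3*x ≠ 8 ∧ (15/2)*x < 7))


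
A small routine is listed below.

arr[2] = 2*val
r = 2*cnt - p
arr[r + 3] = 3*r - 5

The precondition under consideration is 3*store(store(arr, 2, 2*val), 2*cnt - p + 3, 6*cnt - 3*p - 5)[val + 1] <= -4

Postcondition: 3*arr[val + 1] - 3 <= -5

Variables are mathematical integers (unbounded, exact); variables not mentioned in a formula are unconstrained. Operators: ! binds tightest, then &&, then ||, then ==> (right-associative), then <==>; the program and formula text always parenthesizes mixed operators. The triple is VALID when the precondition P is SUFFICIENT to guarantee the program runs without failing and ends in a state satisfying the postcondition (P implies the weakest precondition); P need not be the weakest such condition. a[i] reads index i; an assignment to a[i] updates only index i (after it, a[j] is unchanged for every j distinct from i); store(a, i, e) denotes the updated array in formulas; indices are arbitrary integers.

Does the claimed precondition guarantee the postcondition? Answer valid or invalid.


Working backward. After the program, the postcondition 3*arr[val + 1] - 3 <= -5 must hold; in canonical form it is 3*arr[val + 1] <= -2.
Before arr[r + 3] := 3*r - 5: 3*store(arr, r + 3, 3*r - 5)[val + 1] <= -2
Before r := 2*cnt - p: 3*store(arr, 2*cnt - p + 3, 6*cnt - 3*p - 5)[val + 1] <= -2
Before arr[2] := 2*val: 3*store(store(arr, 2, 2*val), 2*cnt - p + 3, 6*cnt - 3*p - 5)[val + 1] <= -2
The weakest precondition is 3*store(store(arr, 2, 2*val), 2*cnt - p + 3, 6*cnt - 3*p - 5)[val + 1] <= -2.
Check whether 3*store(store(arr, 2, 2*val), 2*cnt - p + 3, 6*cnt - 3*p - 5)[val + 1] <= -4 implies it.
Every state satisfying the precondition satisfies the weakest precondition: the implication holds.
Answer: valid


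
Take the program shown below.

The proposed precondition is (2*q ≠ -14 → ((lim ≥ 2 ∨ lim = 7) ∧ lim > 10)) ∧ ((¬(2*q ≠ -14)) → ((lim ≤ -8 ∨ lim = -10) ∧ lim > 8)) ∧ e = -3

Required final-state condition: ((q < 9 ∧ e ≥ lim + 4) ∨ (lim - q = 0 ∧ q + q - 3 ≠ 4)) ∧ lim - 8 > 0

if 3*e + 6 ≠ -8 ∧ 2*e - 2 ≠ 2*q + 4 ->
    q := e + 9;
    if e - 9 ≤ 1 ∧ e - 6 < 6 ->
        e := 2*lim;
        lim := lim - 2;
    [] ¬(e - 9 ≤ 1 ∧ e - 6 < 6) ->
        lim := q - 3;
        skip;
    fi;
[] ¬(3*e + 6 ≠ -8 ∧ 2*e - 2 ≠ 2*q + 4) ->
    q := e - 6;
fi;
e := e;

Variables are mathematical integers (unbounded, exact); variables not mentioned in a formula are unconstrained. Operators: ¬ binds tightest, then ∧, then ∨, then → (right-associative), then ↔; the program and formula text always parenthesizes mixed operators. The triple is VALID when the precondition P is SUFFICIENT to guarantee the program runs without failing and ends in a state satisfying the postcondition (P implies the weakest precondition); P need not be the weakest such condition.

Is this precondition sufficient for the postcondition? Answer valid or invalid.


Working backward. After the program, the postcondition ((q < 9 ∧ e ≥ lim + 4) ∨ (lim - q = 0 ∧ q + q - 3 ≠ 4)) ∧ lim - 8 > 0 must hold; in canonical form it is ((q < 9 ∧ e ≥ lim + 4) ∨ (lim = q ∧ 2*q ≠ 7)) ∧ lim > 8.
Before e := e: ((q < 9 ∧ e ≥ lim + 4) ∨ (lim = q ∧ 2*q ≠ 7)) ∧ lim > 8
Then branch requires ((e ≤ 10 ∧ e < 12) → (((e < 0 ∧ lim ≥ 2) ∨ (lim = e + 11 ∧ 2*e ≠ -11)) ∧ lim > 10)) ∧ e ≤ 10 ∧ e < 12; else branch requires ((e < 15 ∧ e ≥ lim + 4) ∨ (lim = e - 6 ∧ 2*e ≠ 19)) ∧ lim > 8.
Before the if: ((3*e ≠ -14 ∧ 2*e ≠ 2*q + 6) → (((e ≤ 10 ∧ e < 12) → (((e < 0 ∧ lim ≥ 2) ∨ (lim = e + 11 ∧ 2*e ≠ -11)) ∧ lim > 10)) ∧ e ≤ 10 ∧ e < 12)) ∧ ((¬(3*e ≠ -14 ∧ 2*e ≠ 2*q + 6)) → (((e < 15 ∧ e ≥ lim + 4) ∨ (lim = e - 6 ∧ 2*e ≠ 19)) ∧ lim > 8))
The weakest precondition is ((3*e ≠ -14 ∧ 2*e ≠ 2*q + 6) → (((e ≤ 10 ∧ e < 12) → (((e < 0 ∧ lim ≥ 2) ∨ (lim = e + 11 ∧ 2*e ≠ -11)) ∧ lim > 10)) ∧ e ≤ 10 ∧ e < 12)) ∧ ((¬(3*e ≠ -14 ∧ 2*e ≠ 2*q + 6)) → (((e < 15 ∧ e ≥ lim + 4) ∨ (lim = e - 6 ∧ 2*e ≠ 19)) ∧ lim > 8)).
Check whether (2*q ≠ -14 → ((lim ≥ 2 ∨ lim = 7) ∧ lim > 10)) ∧ ((¬(2*q ≠ -14)) → ((lim ≤ -8 ∨ lim = -10) ∧ lim > 8)) ∧ e = -3 implies it.
Countermodel: at the initial state e = -3, lim = 11, q = -6, the precondition holds but the weakest precondition fails.
Answer: invalid


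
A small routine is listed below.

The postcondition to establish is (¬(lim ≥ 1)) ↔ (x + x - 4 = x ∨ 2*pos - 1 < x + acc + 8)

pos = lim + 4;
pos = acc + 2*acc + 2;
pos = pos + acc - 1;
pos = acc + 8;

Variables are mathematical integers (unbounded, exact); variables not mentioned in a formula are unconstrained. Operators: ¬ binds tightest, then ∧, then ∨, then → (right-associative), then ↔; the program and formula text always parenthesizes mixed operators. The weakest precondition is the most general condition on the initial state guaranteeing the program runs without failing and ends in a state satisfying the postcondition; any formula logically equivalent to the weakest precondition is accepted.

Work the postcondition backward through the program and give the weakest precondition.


Working backward. After the program, the postcondition (¬(lim ≥ 1)) ↔ (x + x - 4 = x ∨ 2*pos - 1 < x + acc + 8) must hold; in canonical form it is (¬(lim ≥ 1)) ↔ (x = 4 ∨ 2*pos < acc + x + 9).
Before pos := acc + 8: (¬(lim ≥ 1)) ↔ (x = 4 ∨ acc < x - 7)
Before pos := pos + acc - 1: (¬(lim ≥ 1)) ↔ (x = 4 ∨ acc < x - 7)
Before pos := acc + 2*acc + 2: (¬(lim ≥ 1)) ↔ (x = 4 ∨ acc < x - 7)
Before pos := lim + 4: (¬(lim ≥ 1)) ↔ (x = 4 ∨ acc < x - 7)
Answer: WP = (¬(lim ≥ 1)) ↔ (x = 4 ∨ acc < x - 7)


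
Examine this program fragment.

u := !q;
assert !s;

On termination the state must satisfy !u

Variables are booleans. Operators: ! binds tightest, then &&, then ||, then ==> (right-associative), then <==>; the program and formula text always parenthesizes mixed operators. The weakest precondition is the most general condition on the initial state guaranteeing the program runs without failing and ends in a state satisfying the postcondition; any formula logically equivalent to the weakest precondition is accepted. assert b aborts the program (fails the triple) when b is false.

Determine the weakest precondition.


Working backward. After the program, !u must hold.
Before assert !s: (!s) && (!u)
Before u := !q: (!s) && q
Answer: WP = (!s) && q


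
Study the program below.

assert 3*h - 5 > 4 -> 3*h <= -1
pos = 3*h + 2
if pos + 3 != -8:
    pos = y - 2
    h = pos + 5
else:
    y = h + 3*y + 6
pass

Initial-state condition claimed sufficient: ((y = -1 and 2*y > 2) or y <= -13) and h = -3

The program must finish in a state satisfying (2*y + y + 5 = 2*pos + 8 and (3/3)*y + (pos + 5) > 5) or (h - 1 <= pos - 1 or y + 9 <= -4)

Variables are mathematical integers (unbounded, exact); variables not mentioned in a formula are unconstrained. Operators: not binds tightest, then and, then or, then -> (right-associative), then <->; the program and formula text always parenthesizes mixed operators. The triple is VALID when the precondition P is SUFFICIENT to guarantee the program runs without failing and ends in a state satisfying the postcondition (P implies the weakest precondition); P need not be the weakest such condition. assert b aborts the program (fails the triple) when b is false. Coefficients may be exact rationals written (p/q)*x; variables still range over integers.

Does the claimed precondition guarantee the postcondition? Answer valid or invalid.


Working backward. After the program, the postcondition (2*y + y + 5 = 2*pos + 8 and (3/3)*y + (pos + 5) > 5) or (h - 1 <= pos - 1 or y + 9 <= -4) must hold; in canonical form it is (3*y = 2*pos + 3 and pos + y > 0) or h <= pos or y <= -13.
Before skip: (3*y = 2*pos + 3 and pos + y > 0) or h <= pos or y <= -13
Then branch requires (y = -1 and 2*y > 2) or y <= -13; else branch requires (3*h + 9*y = 2*pos - 15 and h + pos + 3*y > -6) or h <= pos or h + 3*y <= -19.
Before the if: (pos != -11 -> ((y = -1 and 2*y > 2) or y <= -13)) and ((not (pos != -11)) -> ((3*h + 9*y = 2*pos - 15 and h + pos + 3*y > -6) or h <= pos or h + 3*y <= -19))
Before pos := 3*h + 2: (3*h != -13 -> ((y = -1 and 2*y > 2) or y <= -13)) and ((not (3*h != -13)) -> ((9*y = 3*h - 11 and 4*h + 3*y > -8) or 2*h >= -2 or h + 3*y <= -19))
Before assert 3*h - 5 > 4 -> 3*h <= -1: (3*h > 9 -> 3*h <= -1) and (3*h != -13 -> ((y = -1 and 2*y > 2) or y <= -13)) and ((not (3*h != -13)) -> ((9*y = 3*h - 11 and 4*h + 3*y > -8) or 2*h >= -2 or h + 3*y <= -19))
The weakest precondition is (3*h > 9 -> 3*h <= -1) and (3*h != -13 -> ((y = -1 and 2*y > 2) or y <= -13)) and ((not (3*h != -13)) -> ((9*y = 3*h - 11 and 4*h + 3*y > -8) or 2*h >= -2 or h + 3*y <= -19)).
Check whether ((y = -1 and 2*y > 2) or y <= -13) and h = -3 implies it.
Every state satisfying the precondition satisfies the weakest precondition: the implication holds.
Answer: valid


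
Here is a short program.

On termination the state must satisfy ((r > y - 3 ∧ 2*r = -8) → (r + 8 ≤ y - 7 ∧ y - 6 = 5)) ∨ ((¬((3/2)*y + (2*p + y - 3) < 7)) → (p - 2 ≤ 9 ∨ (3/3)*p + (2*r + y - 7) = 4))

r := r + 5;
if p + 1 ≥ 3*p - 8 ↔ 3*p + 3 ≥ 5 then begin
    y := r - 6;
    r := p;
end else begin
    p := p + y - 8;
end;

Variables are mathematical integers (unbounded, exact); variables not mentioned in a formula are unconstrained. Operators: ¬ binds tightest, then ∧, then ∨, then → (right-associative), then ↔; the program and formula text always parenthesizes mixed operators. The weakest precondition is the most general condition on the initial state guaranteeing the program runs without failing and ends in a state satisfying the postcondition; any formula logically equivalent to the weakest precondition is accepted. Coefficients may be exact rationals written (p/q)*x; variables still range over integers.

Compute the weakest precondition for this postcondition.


Working backward. After the program, the postcondition ((r > y - 3 ∧ 2*r = -8) → (r + 8 ≤ y - 7 ∧ y - 6 = 5)) ∨ ((¬((3/2)*y + (2*p + y - 3) < 7)) → (p - 2 ≤ 9 ∨ (3/3)*p + (2*r + y - 7) = 4)) must hold; in canonical form it is ((r > y - 3 ∧ 2*r = -8) → (r ≤ y - 15 ∧ y = 11)) ∨ ((¬(2*p + (5/2)*y < 10)) → (p ≤ 11 ∨ p + 2*r + y = 11)).
Then branch requires ((p > r - 9 ∧ 2*p = -8) → (p ≤ r - 21 ∧ r = 17)) ∨ ((¬(2*p + (5/2)*r < 25)) → (p ≤ 11 ∨ 3*p + r = 17)); else branch requires ((r > y - 3 ∧ 2*r = -8) → (r ≤ y - 15 ∧ y = 11)) ∨ ((¬(2*p + (9/2)*y < 26)) → (p + y ≤ 19 ∨ p + 2*r + 2*y = 19)).
Before the if: ((2*p ≤ 9 ↔ 3*p ≥ 2) → (((p > r - 9 ∧ 2*p = -8) → (p ≤ r - 21 ∧ r = 17)) ∨ ((¬(2*p + (5/2)*r < 25)) → (p ≤ 11 ∨ 3*p + r = 17)))) ∧ ((¬(2*p ≤ 9 ↔ 3*p ≥ 2)) → (((r > y - 3 ∧ 2*r = -8) → (r ≤ y - 15 ∧ y = 11)) ∨ ((¬(2*p + (9/2)*y < 26)) → (p + y ≤ 19 ∨ p + 2*r + 2*y = 19))))
Before r := r + 5: ((2*p ≤ 9 ↔ 3*p ≥ 2) → (((p > r - 4 ∧ 2*p = -8) → (p ≤ r - 16 ∧ r = 12)) ∨ ((¬(2*p + (5/2)*r < 25/2)) → (p ≤ 11 ∨ 3*p + r = 12)))) ∧ ((¬(2*p ≤ 9 ↔ 3*p ≥ 2)) → (((r > y - 8 ∧ 2*r = -18) → (r ≤ y - 20 ∧ y = 11)) ∨ ((¬(2*p + (9/2)*y < 26)) → (p + y ≤ 19 ∨ p + 2*r + 2*y = 9))))
Answer: WP = ((2*p ≤ 9 ↔ 3*p ≥ 2) → (((p > r - 4 ∧ 2*p = -8) → (p ≤ r - 16 ∧ r = 12)) ∨ ((¬(2*p + (5/2)*r < 25/2)) → (p ≤ 11 ∨ 3*p + r = 12)))) ∧ ((¬(2*p ≤ 9 ↔ 3*p ≥ 2)) → (((r > y - 8 ∧ 2*r = -18) → (r ≤ y - 20 ∧ y = 11)) ∨ ((¬(2*p + (9/2)*y < 26)) → (p + y ≤ 19 ∨ p + 2*r + 2*y = 9))))


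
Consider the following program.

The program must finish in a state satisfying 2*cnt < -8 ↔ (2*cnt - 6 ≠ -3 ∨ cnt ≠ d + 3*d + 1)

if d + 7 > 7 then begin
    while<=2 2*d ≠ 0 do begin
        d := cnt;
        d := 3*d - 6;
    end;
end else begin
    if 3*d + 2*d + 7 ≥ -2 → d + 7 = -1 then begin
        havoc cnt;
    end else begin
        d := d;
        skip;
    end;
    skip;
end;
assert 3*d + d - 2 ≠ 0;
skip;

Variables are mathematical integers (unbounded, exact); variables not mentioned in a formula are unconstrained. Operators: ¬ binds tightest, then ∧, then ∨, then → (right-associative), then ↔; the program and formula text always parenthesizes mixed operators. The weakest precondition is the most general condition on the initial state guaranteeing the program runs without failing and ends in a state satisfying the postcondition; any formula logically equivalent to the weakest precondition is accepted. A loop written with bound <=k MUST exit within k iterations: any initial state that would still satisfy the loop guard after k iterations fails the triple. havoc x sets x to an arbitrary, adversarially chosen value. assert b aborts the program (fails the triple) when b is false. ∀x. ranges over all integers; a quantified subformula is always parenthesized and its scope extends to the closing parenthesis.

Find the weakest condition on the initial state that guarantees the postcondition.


Working backward. After the program, the postcondition 2*cnt < -8 ↔ (2*cnt - 6 ≠ -3 ∨ cnt ≠ d + 3*d + 1) must hold; in canonical form it is 2*cnt < -8 ↔ (2*cnt ≠ 3 ∨ cnt ≠ 4*d + 1).
Before skip: 2*cnt < -8 ↔ (2*cnt ≠ 3 ∨ cnt ≠ 4*d + 1)
Before assert 3*d + d - 2 ≠ 0: 4*d ≠ 2 ∧ (2*cnt < -8 ↔ (2*cnt ≠ 3 ∨ cnt ≠ 4*d + 1))
Then branch requires (2*d ≠ 0 → ((6*cnt ≠ 12 → ((¬(6*cnt ≠ 12)) ∧ 12*cnt ≠ 26 ∧ (2*cnt < -8 ↔ (2*cnt ≠ 3 ∨ 11*cnt ≠ 23)))) ∧ ((¬(6*cnt ≠ 12)) → (12*cnt ≠ 26 ∧ (2*cnt < -8 ↔ (2*cnt ≠ 3 ∨ 11*cnt ≠ 23)))))) ∧ ((¬(2*d ≠ 0)) → (4*d ≠ 2 ∧ (2*cnt < -8 ↔ (2*cnt ≠ 3 ∨ cnt ≠ 4*d + 1)))); else branch requires ((5*d ≥ -9 → d = -8) → (∀cnt_1. (4*d ≠ 2 ∧ (2*cnt_1 < -8 ↔ (2*cnt_1 ≠ 3 ∨ cnt_1 ≠ 4*d + 1))))) ∧ ((¬(5*d ≥ -9 → d = -8)) → (4*d ≠ 2 ∧ (2*cnt < -8 ↔ (2*cnt ≠ 3 ∨ cnt ≠ 4*d + 1)))).
Before the if: (d > 0 → ((2*d ≠ 0 → ((6*cnt ≠ 12 → ((¬(6*cnt ≠ 12)) ∧ 12*cnt ≠ 26 ∧ (2*cnt < -8 ↔ (2*cnt ≠ 3 ∨ 11*cnt ≠ 23)))) ∧ ((¬(6*cnt ≠ 12)) → (12*cnt ≠ 26 ∧ (2*cnt < -8 ↔ (2*cnt ≠ 3 ∨ 11*cnt ≠ 23)))))) ∧ ((¬(2*d ≠ 0)) → (4*d ≠ 2 ∧ (2*cnt < -8 ↔ (2*cnt ≠ 3 ∨ cnt ≠ 4*d + 1)))))) ∧ ((¬(d > 0)) → (((5*d ≥ -9 → d = -8) → (∀cnt_1. (4*d ≠ 2 ∧ (2*cnt_1 < -8 ↔ (2*cnt_1 ≠ 3 ∨ cnt_1 ≠ 4*d + 1))))) ∧ ((¬(5*d ≥ -9 → d = -8)) → (4*d ≠ 2 ∧ (2*cnt < -8 ↔ (2*cnt ≠ 3 ∨ cnt ≠ 4*d + 1))))))
Answer: WP = (d > 0 → ((2*d ≠ 0 → ((6*cnt ≠ 12 → ((¬(6*cnt ≠ 12)) ∧ 12*cnt ≠ 26 ∧ (2*cnt < -8 ↔ (2*cnt ≠ 3 ∨ 11*cnt ≠ 23)))) ∧ ((¬(6*cnt ≠ 12)) → (12*cnt ≠ 26 ∧ (2*cnt < -8 ↔ (2*cnt ≠ 3 ∨ 11*cnt ≠ 23)))))) ∧ ((¬(2*d ≠ 0)) → (4*d ≠ 2 ∧ (2*cnt < -8 ↔ (2*cnt ≠ 3 ∨ cnt ≠ 4*d + 1)))))) ∧ ((¬(d > 0)) → (((5*d ≥ -9 → d = -8) → (∀cnt_1. (4*d ≠ 2 ∧ (2*cnt_1 < -8 ↔ (2*cnt_1 ≠ 3 ∨ cnt_1 ≠ 4*d + 1))))) ∧ ((¬(5*d ≥ -9 → d = -8)) → (4*d ≠ 2 ∧ (2*cnt < -8 ↔ (2*cnt ≠ 3 ∨ cnt ≠ 4*d + 1))))))


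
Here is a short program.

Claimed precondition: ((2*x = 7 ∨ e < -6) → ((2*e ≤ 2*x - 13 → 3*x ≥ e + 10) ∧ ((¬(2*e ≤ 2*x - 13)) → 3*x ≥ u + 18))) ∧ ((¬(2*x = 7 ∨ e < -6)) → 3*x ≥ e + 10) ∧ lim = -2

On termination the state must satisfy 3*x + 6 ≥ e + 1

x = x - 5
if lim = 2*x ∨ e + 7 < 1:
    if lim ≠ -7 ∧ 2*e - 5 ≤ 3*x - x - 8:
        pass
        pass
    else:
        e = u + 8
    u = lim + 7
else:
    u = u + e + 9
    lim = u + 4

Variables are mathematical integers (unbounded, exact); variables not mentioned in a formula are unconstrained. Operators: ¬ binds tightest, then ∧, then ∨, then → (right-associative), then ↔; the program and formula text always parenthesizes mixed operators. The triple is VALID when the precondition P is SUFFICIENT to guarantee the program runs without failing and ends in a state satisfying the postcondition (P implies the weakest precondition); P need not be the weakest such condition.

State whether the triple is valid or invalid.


Working backward. After the program, the postcondition 3*x + 6 ≥ e + 1 must hold; in canonical form it is 3*x ≥ e - 5.
Then branch requires ((lim ≠ -7 ∧ 2*e ≤ 2*x - 3) → 3*x ≥ e - 5) ∧ ((¬(lim ≠ -7 ∧ 2*e ≤ 2*x - 3)) → 3*x ≥ u + 3); else branch requires 3*x ≥ e - 5.
Before the if: ((lim = 2*x ∨ e < -6) → (((lim ≠ -7 ∧ 2*e ≤ 2*x - 3) → 3*x ≥ e - 5) ∧ ((¬(lim ≠ -7 ∧ 2*e ≤ 2*x - 3)) → 3*x ≥ u + 3))) ∧ ((¬(lim = 2*x ∨ e < -6)) → 3*x ≥ e - 5)
Before x := x - 5: ((lim = 2*x - 10 ∨ e < -6) → (((lim ≠ -7 ∧ 2*e ≤ 2*x - 13) → 3*x ≥ e + 10) ∧ ((¬(lim ≠ -7 ∧ 2*e ≤ 2*x - 13)) → 3*x ≥ u + 18))) ∧ ((¬(lim = 2*x - 10 ∨ e < -6)) → 3*x ≥ e + 10)
The weakest precondition is ((lim = 2*x - 10 ∨ e < -6) → (((lim ≠ -7 ∧ 2*e ≤ 2*x - 13) → 3*x ≥ e + 10) ∧ ((¬(lim ≠ -7 ∧ 2*e ≤ 2*x - 13)) → 3*x ≥ u + 18))) ∧ ((¬(lim = 2*x - 10 ∨ e < -6)) → 3*x ≥ e + 10).
Check whether ((2*x = 7 ∨ e < -6) → ((2*e ≤ 2*x - 13 → 3*x ≥ e + 10) ∧ ((¬(2*e ≤ 2*x - 13)) → 3*x ≥ u + 18))) ∧ ((¬(2*x = 7 ∨ e < -6)) → 3*x ≥ e + 10) ∧ lim = -2 implies it.
Countermodel: at the initial state e = 0, lim = -2, u = -5, x = 4, the precondition holds but the weakest precondition fails.
Answer: invalid


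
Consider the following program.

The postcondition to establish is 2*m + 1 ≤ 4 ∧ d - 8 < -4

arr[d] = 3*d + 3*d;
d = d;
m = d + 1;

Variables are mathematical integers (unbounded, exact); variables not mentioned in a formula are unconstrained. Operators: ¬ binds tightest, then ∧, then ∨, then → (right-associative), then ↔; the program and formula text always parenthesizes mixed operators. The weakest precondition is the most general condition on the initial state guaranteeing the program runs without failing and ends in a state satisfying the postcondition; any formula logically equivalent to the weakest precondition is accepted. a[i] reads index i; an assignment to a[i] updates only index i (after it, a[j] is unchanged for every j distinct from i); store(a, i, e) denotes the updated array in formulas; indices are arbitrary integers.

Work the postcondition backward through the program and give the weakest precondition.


Working backward. After the program, the postcondition 2*m + 1 ≤ 4 ∧ d - 8 < -4 must hold; in canonical form it is 2*m ≤ 3 ∧ d < 4.
Before m := d + 1: 2*d ≤ 1 ∧ d < 4
Before d := d: 2*d ≤ 1 ∧ d < 4
Before arr[d] := 3*d + 3*d: 2*d ≤ 1 ∧ d < 4
Answer: WP = 2*d ≤ 1 ∧ d < 4


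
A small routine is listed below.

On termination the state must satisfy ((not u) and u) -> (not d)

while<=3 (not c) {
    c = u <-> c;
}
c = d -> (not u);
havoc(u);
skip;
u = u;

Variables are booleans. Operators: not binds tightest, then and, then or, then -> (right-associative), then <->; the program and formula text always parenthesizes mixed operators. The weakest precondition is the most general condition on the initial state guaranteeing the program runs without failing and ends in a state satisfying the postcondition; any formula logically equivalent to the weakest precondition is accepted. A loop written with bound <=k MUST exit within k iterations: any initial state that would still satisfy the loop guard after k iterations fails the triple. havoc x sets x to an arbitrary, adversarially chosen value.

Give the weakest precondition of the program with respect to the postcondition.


Working backward. After the program, the postcondition ((not u) and u) -> (not d) must hold; in canonical form it is true.
Before u := u: true
Before skip: true
Before havoc u: true
Before c := d -> (not u): true
Before the loop (bound <=3), unroll the exhaustion recursion (WP_0 = exit-now case; WP_j = one more guarded iteration, up to j = 3):
  WP_0: c
  WP_1: (not c) -> (u <-> c)
  WP_2: (not c) -> ((not (u <-> c)) -> (u <-> (u <-> c)))
  WP_3: (not c) -> ((not (u <-> c)) -> ((not (u <-> (u <-> c))) -> (u <-> (u <-> (u <-> c)))))
So before the loop: (not c) -> ((not (u <-> c)) -> ((not (u <-> (u <-> c))) -> (u <-> (u <-> (u <-> c)))))
Answer: WP = (not c) -> ((not (u <-> c)) -> ((not (u <-> (u <-> c))) -> (u <-> (u <-> (u <-> c)))))


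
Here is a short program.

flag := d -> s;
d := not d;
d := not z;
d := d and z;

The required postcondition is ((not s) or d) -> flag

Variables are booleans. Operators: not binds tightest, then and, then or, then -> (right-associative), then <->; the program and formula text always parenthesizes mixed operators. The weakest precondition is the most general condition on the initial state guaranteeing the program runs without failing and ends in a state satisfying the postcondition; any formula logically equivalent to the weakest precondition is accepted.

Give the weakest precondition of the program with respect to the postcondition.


Working backward. After the program, ((not s) or d) -> flag must hold.
Before d := d and z: ((not s) or (d and z)) -> flag
Before d := not z: (not s) -> flag
Before d := not d: (not s) -> flag
Before flag := d -> s: (not s) -> (d -> s)
Answer: WP = (not s) -> (d -> s)


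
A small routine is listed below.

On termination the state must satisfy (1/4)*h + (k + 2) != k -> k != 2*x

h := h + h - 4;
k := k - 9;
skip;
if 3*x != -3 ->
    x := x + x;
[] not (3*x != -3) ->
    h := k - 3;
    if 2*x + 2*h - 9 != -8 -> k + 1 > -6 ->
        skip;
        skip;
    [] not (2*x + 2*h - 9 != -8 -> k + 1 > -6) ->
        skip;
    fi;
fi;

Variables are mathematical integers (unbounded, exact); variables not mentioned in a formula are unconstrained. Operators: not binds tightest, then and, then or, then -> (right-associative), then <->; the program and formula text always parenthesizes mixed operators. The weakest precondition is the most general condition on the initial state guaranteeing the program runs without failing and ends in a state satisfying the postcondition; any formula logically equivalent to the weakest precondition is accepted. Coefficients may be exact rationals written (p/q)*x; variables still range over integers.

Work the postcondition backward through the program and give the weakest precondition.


Working backward. After the program, the postcondition (1/4)*h + (k + 2) != k -> k != 2*x must hold; in canonical form it is (1/4)*h != -2 -> k != 2*x.
Then branch requires (1/4)*h != -2 -> k != 4*x; else branch requires ((2*k + 2*x != 7 -> k > -7) -> ((1/4)*k != -5/4 -> k != 2*x)) and ((not (2*k + 2*x != 7 -> k > -7)) -> ((1/4)*k != -5/4 -> k != 2*x)).
Before the if: (3*x != -3 -> ((1/4)*h != -2 -> k != 4*x)) and ((not (3*x != -3)) -> (((2*k + 2*x != 7 -> k > -7) -> ((1/4)*k != -5/4 -> k != 2*x)) and ((not (2*k + 2*x != 7 -> k > -7)) -> ((1/4)*k != -5/4 -> k != 2*x))))
Before skip: (3*x != -3 -> ((1/4)*h != -2 -> k != 4*x)) and ((not (3*x != -3)) -> (((2*k + 2*x != 7 -> k > -7) -> ((1/4)*k != -5/4 -> k != 2*x)) and ((not (2*k + 2*x != 7 -> k > -7)) -> ((1/4)*k != -5/4 -> k != 2*x))))
Before k := k - 9: (3*x != -3 -> ((1/4)*h != -2 -> k != 4*x + 9)) and ((not (3*x != -3)) -> (((2*k + 2*x != 25 -> k > 2) -> ((1/4)*k != 1 -> k != 2*x + 9)) and ((not (2*k + 2*x != 25 -> k > 2)) -> ((1/4)*k != 1 -> k != 2*x + 9))))
Before h := h + h - 4: (3*x != -3 -> ((1/2)*h != -1 -> k != 4*x + 9)) and ((not (3*x != -3)) -> (((2*k + 2*x != 25 -> k > 2) -> ((1/4)*k != 1 -> k != 2*x + 9)) and ((not (2*k + 2*x != 25 -> k > 2)) -> ((1/4)*k != 1 -> k != 2*x + 9))))
Answer: WP = (3*x != -3 -> ((1/2)*h != -1 -> k != 4*x + 9)) and ((not (3*x != -3)) -> (((2*k + 2*x != 25 -> k > 2) -> ((1/4)*k != 1 -> k != 2*x + 9)) and ((not (2*k + 2*x != 25 -> k > 2)) -> ((1/4)*k != 1 -> k != 2*x + 9))))


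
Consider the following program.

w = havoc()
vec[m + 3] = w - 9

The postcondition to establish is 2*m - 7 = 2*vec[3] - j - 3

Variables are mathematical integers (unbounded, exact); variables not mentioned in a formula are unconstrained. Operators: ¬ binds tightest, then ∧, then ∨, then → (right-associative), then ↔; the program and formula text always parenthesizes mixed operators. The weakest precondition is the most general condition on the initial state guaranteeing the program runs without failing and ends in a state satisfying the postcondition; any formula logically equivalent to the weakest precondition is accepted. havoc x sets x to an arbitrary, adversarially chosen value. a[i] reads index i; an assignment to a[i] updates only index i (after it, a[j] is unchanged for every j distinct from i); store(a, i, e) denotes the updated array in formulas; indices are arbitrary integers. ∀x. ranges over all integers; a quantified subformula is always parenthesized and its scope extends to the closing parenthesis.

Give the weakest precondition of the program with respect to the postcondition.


Working backward. After the program, the postcondition 2*m - 7 = 2*vec[3] - j - 3 must hold; in canonical form it is j + 2*m = 2*vec[3] + 4.
Before vec[m + 3] := w - 9: j + 2*m = 2*store(vec, m + 3, w - 9)[3] + 4
Before havoc w: ∀w_1. j + 2*m = 2*store(vec, m + 3, w_1 - 9)[3] + 4
Answer: WP = ∀w_1. j + 2*m = 2*store(vec, m + 3, w_1 - 9)[3] + 4


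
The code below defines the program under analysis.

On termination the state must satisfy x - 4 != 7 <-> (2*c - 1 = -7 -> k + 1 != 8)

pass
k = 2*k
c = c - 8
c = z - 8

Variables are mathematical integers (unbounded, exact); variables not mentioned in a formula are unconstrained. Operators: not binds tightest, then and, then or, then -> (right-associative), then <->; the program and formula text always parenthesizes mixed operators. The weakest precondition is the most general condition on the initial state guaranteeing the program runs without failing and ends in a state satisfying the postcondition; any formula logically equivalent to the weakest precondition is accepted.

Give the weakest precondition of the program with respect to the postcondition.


Working backward. After the program, the postcondition x - 4 != 7 <-> (2*c - 1 = -7 -> k + 1 != 8) must hold; in canonical form it is x != 11 <-> (2*c = -6 -> k != 7).
Before c := z - 8: x != 11 <-> (2*z = 10 -> k != 7)
Before c := c - 8: x != 11 <-> (2*z = 10 -> k != 7)
Before k := 2*k: x != 11 <-> (2*z = 10 -> 2*k != 7)
Before skip: x != 11 <-> (2*z = 10 -> 2*k != 7)
Answer: WP = x != 11 <-> (2*z = 10 -> 2*k != 7)


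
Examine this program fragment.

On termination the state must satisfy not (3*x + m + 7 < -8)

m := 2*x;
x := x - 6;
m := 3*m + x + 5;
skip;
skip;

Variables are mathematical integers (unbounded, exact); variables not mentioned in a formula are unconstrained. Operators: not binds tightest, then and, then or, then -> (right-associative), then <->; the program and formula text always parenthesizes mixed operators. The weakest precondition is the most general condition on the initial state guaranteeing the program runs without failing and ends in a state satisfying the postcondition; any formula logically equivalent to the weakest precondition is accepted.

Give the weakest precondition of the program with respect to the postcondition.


Working backward. After the program, the postcondition not (3*x + m + 7 < -8) must hold; in canonical form it is not (m + 3*x < -15).
Before skip: not (m + 3*x < -15)
Before skip: not (m + 3*x < -15)
Before m := 3*m + x + 5: not (3*m + 4*x < -20)
Before x := x - 6: not (3*m + 4*x < 4)
Before m := 2*x: not (10*x < 4)
Answer: WP = not (10*x < 4)


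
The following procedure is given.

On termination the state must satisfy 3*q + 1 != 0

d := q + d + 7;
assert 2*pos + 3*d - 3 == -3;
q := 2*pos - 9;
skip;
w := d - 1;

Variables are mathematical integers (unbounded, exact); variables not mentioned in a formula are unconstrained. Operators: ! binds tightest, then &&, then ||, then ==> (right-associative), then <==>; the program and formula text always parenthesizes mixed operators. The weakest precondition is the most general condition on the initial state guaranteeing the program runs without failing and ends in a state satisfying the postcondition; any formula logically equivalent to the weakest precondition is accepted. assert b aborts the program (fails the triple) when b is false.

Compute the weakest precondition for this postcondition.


Working backward. After the program, the postcondition 3*q + 1 != 0 must hold; in canonical form it is 3*q != -1.
Before w := d - 1: 3*q != -1
Before skip: 3*q != -1
Before q := 2*pos - 9: 6*pos != 26
Before assert 2*pos + 3*d - 3 == -3: 3*d + 2*pos == 0 && 6*pos != 26
Before d := q + d + 7: 3*d + 2*pos + 3*q == -21 && 6*pos != 26
Answer: WP = 3*d + 2*pos + 3*q == -21 && 6*pos != 26


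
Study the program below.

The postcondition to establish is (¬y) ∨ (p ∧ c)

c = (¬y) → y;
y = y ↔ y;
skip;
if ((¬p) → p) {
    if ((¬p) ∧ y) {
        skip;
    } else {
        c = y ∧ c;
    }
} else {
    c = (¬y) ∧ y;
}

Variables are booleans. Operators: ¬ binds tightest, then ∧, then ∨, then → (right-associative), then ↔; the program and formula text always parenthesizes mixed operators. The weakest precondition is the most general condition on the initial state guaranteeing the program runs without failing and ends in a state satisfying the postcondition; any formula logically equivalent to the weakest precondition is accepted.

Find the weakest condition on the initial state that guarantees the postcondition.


Working backward. After the program, (¬y) ∨ (p ∧ c) must hold.
Then branch requires (((¬p) ∧ y) → ((¬y) ∨ (p ∧ c))) ∧ ((¬((¬p) ∧ y)) → ((¬y) ∨ (p ∧ y ∧ c))); else branch requires ¬y.
Before the if: (((¬p) → p) → ((((¬p) ∧ y) → ((¬y) ∨ (p ∧ c))) ∧ ((¬((¬p) ∧ y)) → ((¬y) ∨ (p ∧ y ∧ c))))) ∧ ((¬((¬p) → p)) → (¬y))
Before skip: (((¬p) → p) → ((((¬p) ∧ y) → ((¬y) ∨ (p ∧ c))) ∧ ((¬((¬p) ∧ y)) → ((¬y) ∨ (p ∧ y ∧ c))))) ∧ ((¬((¬p) → p)) → (¬y))
Before y := y ↔ y: (((¬p) → p) → (((¬p) → (p ∧ c)) ∧ (p → (p ∧ c)))) ∧ ((¬p) → p)
Before c := (¬y) → y: (((¬p) → p) → (((¬p) → (p ∧ ((¬y) → y))) ∧ (p → (p ∧ ((¬y) → y))))) ∧ ((¬p) → p)
Answer: WP = (((¬p) → p) → (((¬p) → (p ∧ ((¬y) → y))) ∧ (p → (p ∧ ((¬y) → y))))) ∧ ((¬p) → p)


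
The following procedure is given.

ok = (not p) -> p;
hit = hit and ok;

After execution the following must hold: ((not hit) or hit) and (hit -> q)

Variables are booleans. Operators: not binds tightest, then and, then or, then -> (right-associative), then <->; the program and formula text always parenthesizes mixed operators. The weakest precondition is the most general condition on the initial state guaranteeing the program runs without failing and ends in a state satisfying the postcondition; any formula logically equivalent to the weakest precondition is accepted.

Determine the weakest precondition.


Working backward. After the program, the postcondition ((not hit) or hit) and (hit -> q) must hold; in canonical form it is hit -> q.
Before hit := hit and ok: (hit and ok) -> q
Before ok := (not p) -> p: (hit and ((not p) -> p)) -> q
Answer: WP = (hit and ((not p) -> p)) -> q


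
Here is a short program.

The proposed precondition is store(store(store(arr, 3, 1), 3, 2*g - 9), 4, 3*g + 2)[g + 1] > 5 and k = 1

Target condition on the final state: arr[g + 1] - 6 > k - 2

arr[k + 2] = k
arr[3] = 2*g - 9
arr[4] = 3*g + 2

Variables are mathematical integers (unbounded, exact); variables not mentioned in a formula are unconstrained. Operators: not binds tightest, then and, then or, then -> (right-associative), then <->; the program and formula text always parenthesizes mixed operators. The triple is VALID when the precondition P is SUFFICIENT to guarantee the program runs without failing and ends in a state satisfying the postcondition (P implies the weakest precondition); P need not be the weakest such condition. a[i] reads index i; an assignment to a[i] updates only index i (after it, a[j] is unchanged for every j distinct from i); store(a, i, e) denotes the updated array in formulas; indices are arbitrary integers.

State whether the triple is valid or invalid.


Working backward. After the program, the postcondition arr[g + 1] - 6 > k - 2 must hold; in canonical form it is arr[g + 1] > k + 4.
Before arr[4] := 3*g + 2: store(arr, 4, 3*g + 2)[g + 1] > k + 4
Before arr[3] := 2*g - 9: store(store(arr, 3, 2*g - 9), 4, 3*g + 2)[g + 1] > k + 4
Before arr[k + 2] := k: store(store(store(arr, k + 2, k), 3, 2*g - 9), 4, 3*g + 2)[g + 1] > k + 4
The weakest precondition is store(store(store(arr, k + 2, k), 3, 2*g - 9), 4, 3*g + 2)[g + 1] > k + 4.
Check whether store(store(store(arr, 3, 1), 3, 2*g - 9), 4, 3*g + 2)[g + 1] > 5 and k = 1 implies it.
Every state satisfying the precondition satisfies the weakest precondition: the implication holds.
Answer: valid


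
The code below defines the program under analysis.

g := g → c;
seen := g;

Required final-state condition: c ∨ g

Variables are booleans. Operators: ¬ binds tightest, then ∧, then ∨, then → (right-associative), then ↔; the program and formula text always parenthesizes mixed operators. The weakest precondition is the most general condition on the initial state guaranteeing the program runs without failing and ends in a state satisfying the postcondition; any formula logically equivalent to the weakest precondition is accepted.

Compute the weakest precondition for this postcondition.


Working backward. After the program, c ∨ g must hold.
Before seen := g: c ∨ g
Before g := g → c: c ∨ (g → c)
Answer: WP = c ∨ (g → c)


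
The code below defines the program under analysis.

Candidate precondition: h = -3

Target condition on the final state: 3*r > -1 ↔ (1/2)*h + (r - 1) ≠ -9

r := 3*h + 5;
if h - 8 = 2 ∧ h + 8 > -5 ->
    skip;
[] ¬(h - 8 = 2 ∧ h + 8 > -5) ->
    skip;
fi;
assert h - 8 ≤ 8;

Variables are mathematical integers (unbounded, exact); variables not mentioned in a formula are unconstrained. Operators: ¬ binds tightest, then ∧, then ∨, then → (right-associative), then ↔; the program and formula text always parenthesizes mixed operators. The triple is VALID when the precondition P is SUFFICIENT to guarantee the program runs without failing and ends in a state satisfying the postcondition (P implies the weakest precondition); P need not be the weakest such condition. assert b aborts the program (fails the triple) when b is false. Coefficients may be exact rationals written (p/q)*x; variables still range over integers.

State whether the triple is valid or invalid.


Working backward. After the program, the postcondition 3*r > -1 ↔ (1/2)*h + (r - 1) ≠ -9 must hold; in canonical form it is 3*r > -1 ↔ (1/2)*h + r ≠ -8.
Before assert h - 8 ≤ 8: h ≤ 16 ∧ (3*r > -1 ↔ (1/2)*h + r ≠ -8)
Then branch requires h ≤ 16 ∧ (3*r > -1 ↔ (1/2)*h + r ≠ -8); else branch requires h ≤ 16 ∧ (3*r > -1 ↔ (1/2)*h + r ≠ -8).
Before the if: ((h = 10 ∧ h > -13) → (h ≤ 16 ∧ (3*r > -1 ↔ (1/2)*h + r ≠ -8))) ∧ ((¬(h = 10 ∧ h > -13)) → (h ≤ 16 ∧ (3*r > -1 ↔ (1/2)*h + r ≠ -8)))
Before r := 3*h + 5: ((h = 10 ∧ h > -13) → (h ≤ 16 ∧ (9*h > -16 ↔ (7/2)*h ≠ -13))) ∧ ((¬(h = 10 ∧ h > -13)) → (h ≤ 16 ∧ (9*h > -16 ↔ (7/2)*h ≠ -13)))
The weakest precondition is ((h = 10 ∧ h > -13) → (h ≤ 16 ∧ (9*h > -16 ↔ (7/2)*h ≠ -13))) ∧ ((¬(h = 10 ∧ h > -13)) → (h ≤ 16 ∧ (9*h > -16 ↔ (7/2)*h ≠ -13))).
Check whether h = -3 implies it.
Countermodel: at the initial state h = -3, the precondition holds but the weakest precondition fails.
Answer: invalid


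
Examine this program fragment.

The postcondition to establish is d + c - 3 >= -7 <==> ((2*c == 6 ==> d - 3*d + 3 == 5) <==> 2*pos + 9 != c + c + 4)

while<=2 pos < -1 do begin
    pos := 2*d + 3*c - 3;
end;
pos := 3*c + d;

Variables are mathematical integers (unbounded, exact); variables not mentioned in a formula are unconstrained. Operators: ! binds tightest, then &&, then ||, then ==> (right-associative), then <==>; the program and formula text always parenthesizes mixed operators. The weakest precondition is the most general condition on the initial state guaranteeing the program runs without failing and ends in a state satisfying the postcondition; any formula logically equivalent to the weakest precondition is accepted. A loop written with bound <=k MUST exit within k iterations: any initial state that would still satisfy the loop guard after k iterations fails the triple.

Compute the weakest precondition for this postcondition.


Working backward. After the program, the postcondition d + c - 3 >= -7 <==> ((2*c == 6 ==> d - 3*d + 3 == 5) <==> 2*pos + 9 != c + c + 4) must hold; in canonical form it is c + d >= -4 <==> ((2*c == 6 ==> 2*d == -2) <==> 2*pos != 2*c - 5).
Before pos := 3*c + d: c + d >= -4 <==> ((2*c == 6 ==> 2*d == -2) <==> 4*c + 2*d != -5)
Before the loop (bound <=2), unroll the exhaustion recursion (WP_0 = exit-now case; WP_j = one more guarded iteration, up to j = 2):
  WP_0: (!(pos < -1)) && (c + d >= -4 <==> ((2*c == 6 ==> 2*d == -2) <==> 4*c + 2*d != -5))
  WP_1: (pos < -1 ==> ((!(3*c + 2*d < 2)) && (c + d >= -4 <==> ((2*c == 6 ==> 2*d == -2) <==> 4*c + 2*d != -5)))) && ((!(pos < -1)) ==> (c + d >= -4 <==> ((2*c == 6 ==> 2*d == -2) <==> 4*c + 2*d != -5)))
  WP_2: (pos < -1 ==> ((3*c + 2*d < 2 ==> ((!(3*c + 2*d < 2)) && (c + d >= -4 <==> ((2*c == 6 ==> 2*d == -2) <==> 4*c + 2*d != -5)))) && ((!(3*c + 2*d < 2)) ==> (c + d >= -4 <==> ((2*c == 6 ==> 2*d == -2) <==> 4*c + 2*d != -5))))) && ((!(pos < -1)) ==> (c + d >= -4 <==> ((2*c == 6 ==> 2*d == -2) <==> 4*c + 2*d != -5)))
So before the loop: (pos < -1 ==> ((3*c + 2*d < 2 ==> ((!(3*c + 2*d < 2)) && (c + d >= -4 <==> ((2*c == 6 ==> 2*d == -2) <==> 4*c + 2*d != -5)))) && ((!(3*c + 2*d < 2)) ==> (c + d >= -4 <==> ((2*c == 6 ==> 2*d == -2) <==> 4*c + 2*d != -5))))) && ((!(pos < -1)) ==> (c + d >= -4 <==> ((2*c == 6 ==> 2*d == -2) <==> 4*c + 2*d != -5)))
Answer: WP = (pos < -1 ==> ((3*c + 2*d < 2 ==> ((!(3*c + 2*d < 2)) && (c + d >= -4 <==> ((2*c == 6 ==> 2*d == -2) <==> 4*c + 2*d != -5)))) && ((!(3*c + 2*d < 2)) ==> (c + d >= -4 <==> ((2*c == 6 ==> 2*d == -2) <==> 4*c + 2*d != -5))))) && ((!(pos < -1)) ==> (c + d >= -4 <==> ((2*c == 6 ==> 2*d == -2) <==> 4*c + 2*d != -5)))
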